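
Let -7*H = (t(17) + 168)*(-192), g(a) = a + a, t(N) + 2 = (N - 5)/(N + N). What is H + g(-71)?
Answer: 75154/17 ≈ 4420.8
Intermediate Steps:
t(N) = -2 + (-5 + N)/(2*N) (t(N) = -2 + (N - 5)/(N + N) = -2 + (-5 + N)/((2*N)) = -2 + (-5 + N)*(1/(2*N)) = -2 + (-5 + N)/(2*N))
g(a) = 2*a
H = 77568/17 (H = -((1/2)*(-5 - 3*17)/17 + 168)*(-192)/7 = -((1/2)*(1/17)*(-5 - 51) + 168)*(-192)/7 = -((1/2)*(1/17)*(-56) + 168)*(-192)/7 = -(-28/17 + 168)*(-192)/7 = -404*(-192)/17 = -1/7*(-542976/17) = 77568/17 ≈ 4562.8)
H + g(-71) = 77568/17 + 2*(-71) = 77568/17 - 142 = 75154/17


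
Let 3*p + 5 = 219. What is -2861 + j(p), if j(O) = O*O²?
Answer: 9723097/27 ≈ 3.6011e+5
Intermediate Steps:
p = 214/3 (p = -5/3 + (⅓)*219 = -5/3 + 73 = 214/3 ≈ 71.333)
j(O) = O³
-2861 + j(p) = -2861 + (214/3)³ = -2861 + 9800344/27 = 9723097/27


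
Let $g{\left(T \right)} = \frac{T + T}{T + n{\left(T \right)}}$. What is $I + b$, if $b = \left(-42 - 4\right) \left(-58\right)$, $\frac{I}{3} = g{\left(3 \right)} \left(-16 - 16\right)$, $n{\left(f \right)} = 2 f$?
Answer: $2604$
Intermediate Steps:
$g{\left(T \right)} = \frac{2}{3}$ ($g{\left(T \right)} = \frac{T + T}{T + 2 T} = \frac{2 T}{3 T} = 2 T \frac{1}{3 T} = \frac{2}{3}$)
$I = -64$ ($I = 3 \frac{2 \left(-16 - 16\right)}{3} = 3 \cdot \frac{2}{3} \left(-32\right) = 3 \left(- \frac{64}{3}\right) = -64$)
$b = 2668$ ($b = \left(-46\right) \left(-58\right) = 2668$)
$I + b = -64 + 2668 = 2604$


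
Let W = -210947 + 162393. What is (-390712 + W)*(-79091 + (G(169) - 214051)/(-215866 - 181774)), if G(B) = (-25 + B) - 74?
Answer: 6907354899007947/198820 ≈ 3.4742e+10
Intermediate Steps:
G(B) = -99 + B
W = -48554
(-390712 + W)*(-79091 + (G(169) - 214051)/(-215866 - 181774)) = (-390712 - 48554)*(-79091 + ((-99 + 169) - 214051)/(-215866 - 181774)) = -439266*(-79091 + (70 - 214051)/(-397640)) = -439266*(-79091 - 213981*(-1/397640)) = -439266*(-79091 + 213981/397640) = -439266*(-31449531259/397640) = 6907354899007947/198820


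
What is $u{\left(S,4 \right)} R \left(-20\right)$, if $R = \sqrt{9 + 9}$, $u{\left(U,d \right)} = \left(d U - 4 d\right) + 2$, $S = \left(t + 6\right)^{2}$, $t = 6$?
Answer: $- 33720 \sqrt{2} \approx -47687.0$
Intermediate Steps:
$S = 144$ ($S = \left(6 + 6\right)^{2} = 12^{2} = 144$)
$u{\left(U,d \right)} = 2 - 4 d + U d$ ($u{\left(U,d \right)} = \left(U d - 4 d\right) + 2 = \left(- 4 d + U d\right) + 2 = 2 - 4 d + U d$)
$R = 3 \sqrt{2}$ ($R = \sqrt{18} = 3 \sqrt{2} \approx 4.2426$)
$u{\left(S,4 \right)} R \left(-20\right) = \left(2 - 16 + 144 \cdot 4\right) 3 \sqrt{2} \left(-20\right) = \left(2 - 16 + 576\right) 3 \sqrt{2} \left(-20\right) = 562 \cdot 3 \sqrt{2} \left(-20\right) = 1686 \sqrt{2} \left(-20\right) = - 33720 \sqrt{2}$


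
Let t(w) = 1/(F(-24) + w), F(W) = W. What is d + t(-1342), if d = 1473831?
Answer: 2013253145/1366 ≈ 1.4738e+6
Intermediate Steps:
t(w) = 1/(-24 + w)
d + t(-1342) = 1473831 + 1/(-24 - 1342) = 1473831 + 1/(-1366) = 1473831 - 1/1366 = 2013253145/1366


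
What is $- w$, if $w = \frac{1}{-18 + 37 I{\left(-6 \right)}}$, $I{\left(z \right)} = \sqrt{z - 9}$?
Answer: $\frac{6}{6953} + \frac{37 i \sqrt{15}}{20859} \approx 0.00086294 + 0.00687 i$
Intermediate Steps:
$I{\left(z \right)} = \sqrt{-9 + z}$ ($I{\left(z \right)} = \sqrt{z - 9} = \sqrt{-9 + z}$)
$w = \frac{1}{-18 + 37 i \sqrt{15}}$ ($w = \frac{1}{-18 + 37 \sqrt{-9 - 6}} = \frac{1}{-18 + 37 \sqrt{-15}} = \frac{1}{-18 + 37 i \sqrt{15}} \approx -0.00086294 - 0.00687 i$)
$- w = - (- \frac{6}{6953} - \frac{37 i \sqrt{15}}{20859}) = \frac{6}{6953} + \frac{37 i \sqrt{15}}{20859}$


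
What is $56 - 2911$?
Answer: $-2855$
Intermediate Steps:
$56 - 2911 = -2855$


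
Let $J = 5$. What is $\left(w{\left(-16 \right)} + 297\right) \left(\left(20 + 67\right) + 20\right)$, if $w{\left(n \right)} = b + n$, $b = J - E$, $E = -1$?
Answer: $30709$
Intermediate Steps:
$b = 6$ ($b = 5 - -1 = 5 + 1 = 6$)
$w{\left(n \right)} = 6 + n$
$\left(w{\left(-16 \right)} + 297\right) \left(\left(20 + 67\right) + 20\right) = \left(\left(6 - 16\right) + 297\right) \left(\left(20 + 67\right) + 20\right) = \left(-10 + 297\right) \left(87 + 20\right) = 287 \cdot 107 = 30709$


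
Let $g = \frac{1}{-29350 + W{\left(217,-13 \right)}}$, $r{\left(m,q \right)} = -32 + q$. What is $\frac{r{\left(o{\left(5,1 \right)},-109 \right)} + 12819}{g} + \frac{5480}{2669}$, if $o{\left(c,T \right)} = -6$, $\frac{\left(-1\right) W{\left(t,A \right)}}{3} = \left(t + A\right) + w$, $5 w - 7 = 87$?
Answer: $- \frac{5078750330144}{13345} \approx -3.8057 \cdot 10^{8}$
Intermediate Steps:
$w = \frac{94}{5}$ ($w = \frac{7}{5} + \frac{1}{5} \cdot 87 = \frac{7}{5} + \frac{87}{5} = \frac{94}{5} \approx 18.8$)
$W{\left(t,A \right)} = - \frac{282}{5} - 3 A - 3 t$ ($W{\left(t,A \right)} = - 3 \left(\left(t + A\right) + \frac{94}{5}\right) = - 3 \left(\left(A + t\right) + \frac{94}{5}\right) = - 3 \left(\frac{94}{5} + A + t\right) = - \frac{282}{5} - 3 A - 3 t$)
$g = - \frac{5}{150092}$ ($g = \frac{1}{-29350 - \frac{3342}{5}} = \frac{1}{- \frac{150092}{5}} = - \frac{5}{150092} \approx -3.3313 \cdot 10^{-5}$)
$\frac{r{\left(o{\left(5,1 \right)},-109 \right)} + 12819}{g} + \frac{5480}{2669} = \frac{\left(-32 - 109\right) + 12819}{- \frac{5}{150092}} + \frac{5480}{2669} = \left(-141 + 12819\right) \left(- \frac{150092}{5}\right) + 5480 \cdot \frac{1}{2669} = 12678 \left(- \frac{150092}{5}\right) + \frac{5480}{2669} = - \frac{1902866376}{5} + \frac{5480}{2669} = - \frac{5078750330144}{13345}$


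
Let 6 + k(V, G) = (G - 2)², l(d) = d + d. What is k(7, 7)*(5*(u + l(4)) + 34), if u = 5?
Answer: 1881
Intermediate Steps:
l(d) = 2*d
k(V, G) = -6 + (-2 + G)² (k(V, G) = -6 + (G - 2)² = -6 + (-2 + G)²)
k(7, 7)*(5*(u + l(4)) + 34) = (-6 + (-2 + 7)²)*(5*(5 + 2*4) + 34) = (-6 + 5²)*(5*(5 + 8) + 34) = (-6 + 25)*(5*13 + 34) = 19*(65 + 34) = 19*99 = 1881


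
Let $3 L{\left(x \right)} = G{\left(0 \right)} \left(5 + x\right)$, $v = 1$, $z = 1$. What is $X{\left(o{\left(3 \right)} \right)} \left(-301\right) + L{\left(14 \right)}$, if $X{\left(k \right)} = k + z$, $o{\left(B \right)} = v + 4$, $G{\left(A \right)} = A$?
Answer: $-1806$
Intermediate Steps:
$L{\left(x \right)} = 0$ ($L{\left(x \right)} = \frac{0 \left(5 + x\right)}{3} = \frac{1}{3} \cdot 0 = 0$)
$o{\left(B \right)} = 5$ ($o{\left(B \right)} = 1 + 4 = 5$)
$X{\left(k \right)} = 1 + k$ ($X{\left(k \right)} = k + 1 = 1 + k$)
$X{\left(o{\left(3 \right)} \right)} \left(-301\right) + L{\left(14 \right)} = \left(1 + 5\right) \left(-301\right) + 0 = 6 \left(-301\right) + 0 = -1806 + 0 = -1806$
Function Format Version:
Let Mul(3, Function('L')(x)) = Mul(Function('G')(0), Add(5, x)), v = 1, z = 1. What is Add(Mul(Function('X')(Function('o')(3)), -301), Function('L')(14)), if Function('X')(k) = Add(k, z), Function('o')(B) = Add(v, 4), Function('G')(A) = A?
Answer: -1806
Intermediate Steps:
Function('L')(x) = 0 (Function('L')(x) = Mul(Rational(1, 3), Mul(0, Add(5, x))) = Mul(Rational(1, 3), 0) = 0)
Function('o')(B) = 5 (Function('o')(B) = Add(1, 4) = 5)
Function('X')(k) = Add(1, k) (Function('X')(k) = Add(k, 1) = Add(1, k))
Add(Mul(Function('X')(Function('o')(3)), -301), Function('L')(14)) = Add(Mul(Add(1, 5), -301), 0) = Add(Mul(6, -301), 0) = Add(-1806, 0) = -1806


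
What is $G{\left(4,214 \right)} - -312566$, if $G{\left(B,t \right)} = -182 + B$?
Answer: $312388$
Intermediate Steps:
$G{\left(4,214 \right)} - -312566 = \left(-182 + 4\right) - -312566 = -178 + 312566 = 312388$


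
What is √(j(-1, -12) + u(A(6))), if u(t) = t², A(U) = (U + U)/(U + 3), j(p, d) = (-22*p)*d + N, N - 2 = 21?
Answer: I*√2153/3 ≈ 15.467*I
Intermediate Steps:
N = 23 (N = 2 + 21 = 23)
j(p, d) = 23 - 22*d*p (j(p, d) = (-22*p)*d + 23 = -22*d*p + 23 = 23 - 22*d*p)
A(U) = 2*U/(3 + U) (A(U) = (2*U)/(3 + U) = 2*U/(3 + U))
√(j(-1, -12) + u(A(6))) = √((23 - 22*(-12)*(-1)) + (2*6/(3 + 6))²) = √((23 - 264) + (2*6/9)²) = √(-241 + (2*6*(⅑))²) = √(-241 + (4/3)²) = √(-241 + 16/9) = √(-2153/9) = I*√2153/3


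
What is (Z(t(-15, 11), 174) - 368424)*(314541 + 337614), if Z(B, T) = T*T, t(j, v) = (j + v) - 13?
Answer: -220524908940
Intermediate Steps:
t(j, v) = -13 + j + v
Z(B, T) = T²
(Z(t(-15, 11), 174) - 368424)*(314541 + 337614) = (174² - 368424)*(314541 + 337614) = (30276 - 368424)*652155 = -338148*652155 = -220524908940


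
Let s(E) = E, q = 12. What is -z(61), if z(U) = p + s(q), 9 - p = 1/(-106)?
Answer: -2227/106 ≈ -21.009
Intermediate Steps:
p = 955/106 (p = 9 - 1/(-106) = 9 - 1*(-1/106) = 9 + 1/106 = 955/106 ≈ 9.0094)
z(U) = 2227/106 (z(U) = 955/106 + 12 = 2227/106)
-z(61) = -1*2227/106 = -2227/106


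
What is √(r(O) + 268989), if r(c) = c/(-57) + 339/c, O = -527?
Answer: √242727705650103/30039 ≈ 518.65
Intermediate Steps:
r(c) = 339/c - c/57 (r(c) = c*(-1/57) + 339/c = -c/57 + 339/c = 339/c - c/57)
√(r(O) + 268989) = √((339/(-527) - 1/57*(-527)) + 268989) = √((339*(-1/527) + 527/57) + 268989) = √((-339/527 + 527/57) + 268989) = √(258406/30039 + 268989) = √(8080418977/30039) = √242727705650103/30039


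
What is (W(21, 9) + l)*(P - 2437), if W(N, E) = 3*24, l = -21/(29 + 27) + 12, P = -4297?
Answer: -2252523/4 ≈ -5.6313e+5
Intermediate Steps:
l = 93/8 (l = -21/56 + 12 = (1/56)*(-21) + 12 = -3/8 + 12 = 93/8 ≈ 11.625)
W(N, E) = 72
(W(21, 9) + l)*(P - 2437) = (72 + 93/8)*(-4297 - 2437) = (669/8)*(-6734) = -2252523/4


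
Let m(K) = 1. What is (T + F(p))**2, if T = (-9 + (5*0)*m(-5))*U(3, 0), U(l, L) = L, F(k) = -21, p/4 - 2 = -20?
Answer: 441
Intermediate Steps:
p = -72 (p = 8 + 4*(-20) = 8 - 80 = -72)
T = 0 (T = (-9 + (5*0)*1)*0 = (-9 + 0*1)*0 = (-9 + 0)*0 = -9*0 = 0)
(T + F(p))**2 = (0 - 21)**2 = (-21)**2 = 441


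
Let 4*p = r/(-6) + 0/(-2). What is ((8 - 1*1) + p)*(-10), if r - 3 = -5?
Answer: -425/6 ≈ -70.833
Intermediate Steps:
r = -2 (r = 3 - 5 = -2)
p = 1/12 (p = (-2/(-6) + 0/(-2))/4 = (-2*(-⅙) + 0*(-½))/4 = (⅓ + 0)/4 = (¼)*(⅓) = 1/12 ≈ 0.083333)
((8 - 1*1) + p)*(-10) = ((8 - 1*1) + 1/12)*(-10) = ((8 - 1) + 1/12)*(-10) = (7 + 1/12)*(-10) = (85/12)*(-10) = -425/6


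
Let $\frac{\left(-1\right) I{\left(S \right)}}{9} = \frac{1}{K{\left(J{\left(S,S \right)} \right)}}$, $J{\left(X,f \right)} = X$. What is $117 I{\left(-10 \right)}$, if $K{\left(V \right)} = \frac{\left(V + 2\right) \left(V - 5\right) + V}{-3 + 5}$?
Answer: $- \frac{1053}{55} \approx -19.145$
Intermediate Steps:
$K{\left(V \right)} = \frac{V}{2} + \frac{\left(-5 + V\right) \left(2 + V\right)}{2}$ ($K{\left(V \right)} = \frac{\left(2 + V\right) \left(-5 + V\right) + V}{2} = \left(\left(-5 + V\right) \left(2 + V\right) + V\right) \frac{1}{2} = \left(V + \left(-5 + V\right) \left(2 + V\right)\right) \frac{1}{2} = \frac{V}{2} + \frac{\left(-5 + V\right) \left(2 + V\right)}{2}$)
$I{\left(S \right)} = - \frac{9}{-5 + \frac{S^{2}}{2} - S}$
$117 I{\left(-10 \right)} = 117 \frac{18}{10 - \left(-10\right)^{2} + 2 \left(-10\right)} = 117 \frac{18}{10 - 100 - 20} = 117 \frac{18}{-110} = 117 \cdot 18 \left(- \frac{1}{110}\right) = 117 \left(- \frac{9}{55}\right) = - \frac{1053}{55}$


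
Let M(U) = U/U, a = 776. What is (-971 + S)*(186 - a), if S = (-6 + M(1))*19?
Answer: 628940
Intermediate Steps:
M(U) = 1
S = -95 (S = (-6 + 1)*19 = -5*19 = -95)
(-971 + S)*(186 - a) = (-971 - 95)*(186 - 1*776) = -1066*(186 - 776) = -1066*(-590) = 628940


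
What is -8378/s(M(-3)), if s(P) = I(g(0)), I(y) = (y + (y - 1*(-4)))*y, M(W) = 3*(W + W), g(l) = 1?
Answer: -4189/3 ≈ -1396.3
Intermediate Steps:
M(W) = 6*W (M(W) = 3*(2*W) = 6*W)
I(y) = y*(4 + 2*y) (I(y) = (y + (y + 4))*y = (y + (4 + y))*y = (4 + 2*y)*y = y*(4 + 2*y))
s(P) = 6 (s(P) = 2*1*(2 + 1) = 2*1*3 = 6)
-8378/s(M(-3)) = -8378/6 = -8378*⅙ = -4189/3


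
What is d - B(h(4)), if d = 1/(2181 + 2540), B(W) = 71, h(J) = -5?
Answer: -335190/4721 ≈ -71.000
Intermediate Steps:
d = 1/4721 ≈ 0.00021182
d - B(h(4)) = 1/4721 - 1*71 = 1/4721 - 71 = -335190/4721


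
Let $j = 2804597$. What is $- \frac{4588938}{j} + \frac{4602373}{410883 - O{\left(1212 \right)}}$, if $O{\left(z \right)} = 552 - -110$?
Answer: $\frac{11025322773383}{1150504585937} \approx 9.583$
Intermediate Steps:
$O{\left(z \right)} = 662$ ($O{\left(z \right)} = 552 + 110 = 662$)
$- \frac{4588938}{j} + \frac{4602373}{410883 - O{\left(1212 \right)}} = - \frac{4588938}{2804597} + \frac{4602373}{410883 - 662} = \left(-4588938\right) \frac{1}{2804597} + \frac{4602373}{410883 - 662} = - \frac{4588938}{2804597} + \frac{4602373}{410221} = \frac{11025322773383}{1150504585937}$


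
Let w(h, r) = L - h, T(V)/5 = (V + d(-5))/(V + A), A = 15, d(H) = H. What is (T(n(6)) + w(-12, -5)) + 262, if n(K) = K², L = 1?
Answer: 14180/51 ≈ 278.04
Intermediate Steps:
T(V) = 5*(-5 + V)/(15 + V) (T(V) = 5*((V - 5)/(V + 15)) = 5*((-5 + V)/(15 + V)) = 5*(-5 + V)/(15 + V))
w(h, r) = 1 - h
(T(n(6)) + w(-12, -5)) + 262 = (5*(-5 + 6²)/(15 + 6²) + (1 - 1*(-12))) + 262 = (5*(-5 + 36)/(15 + 36) + (1 + 12)) + 262 = (5*31/51 + 13) + 262 = (5*(1/51)*31 + 13) + 262 = (155/51 + 13) + 262 = 818/51 + 262 = 14180/51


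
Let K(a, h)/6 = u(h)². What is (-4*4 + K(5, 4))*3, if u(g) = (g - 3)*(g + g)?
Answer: 1104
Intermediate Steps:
u(g) = 2*g*(-3 + g) (u(g) = (-3 + g)*(2*g) = 2*g*(-3 + g))
K(a, h) = 24*h²*(-3 + h)² (K(a, h) = 6*(2*h*(-3 + h))² = 6*(4*h²*(-3 + h)²) = 24*h²*(-3 + h)²)
(-4*4 + K(5, 4))*3 = (-4*4 + 24*4²*(-3 + 4)²)*3 = (-16 + 24*16*1²)*3 = (-16 + 24*16*1)*3 = (-16 + 384)*3 = 368*3 = 1104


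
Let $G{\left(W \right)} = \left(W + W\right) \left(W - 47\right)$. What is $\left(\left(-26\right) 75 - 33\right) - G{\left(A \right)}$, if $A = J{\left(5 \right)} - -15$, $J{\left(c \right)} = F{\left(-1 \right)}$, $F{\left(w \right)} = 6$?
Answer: $-891$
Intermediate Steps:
$J{\left(c \right)} = 6$
$A = 21$ ($A = 6 - -15 = 6 + 15 = 21$)
$G{\left(W \right)} = 2 W \left(-47 + W\right)$
$\left(\left(-26\right) 75 - 33\right) - G{\left(A \right)} = \left(\left(-26\right) 75 - 33\right) - 2 \cdot 21 \left(-47 + 21\right) = \left(-1950 - 33\right) - 2 \cdot 21 \left(-26\right) = -1983 - -1092 = -1983 + 1092 = -891$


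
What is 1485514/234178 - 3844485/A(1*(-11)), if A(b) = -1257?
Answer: 150360183238/49060291 ≈ 3064.8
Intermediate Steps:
1485514/234178 - 3844485/A(1*(-11)) = 1485514/234178 - 3844485/(-1257) = 1485514*(1/234178) - 3844485*(-1/1257) = 742757/117089 + 1281495/419 = 150360183238/49060291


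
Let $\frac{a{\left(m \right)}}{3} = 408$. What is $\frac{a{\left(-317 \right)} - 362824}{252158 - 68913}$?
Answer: $- \frac{72320}{36649} \approx -1.9733$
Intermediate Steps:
$a{\left(m \right)} = 1224$ ($a{\left(m \right)} = 3 \cdot 408 = 1224$)
$\frac{a{\left(-317 \right)} - 362824}{252158 - 68913} = \frac{1224 - 362824}{252158 - 68913} = - \frac{361600}{252158 - 68913} = - \frac{361600}{183245} = \left(-361600\right) \frac{1}{183245} = - \frac{72320}{36649}$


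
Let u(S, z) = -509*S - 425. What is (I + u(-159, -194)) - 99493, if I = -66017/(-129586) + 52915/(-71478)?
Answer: -2314080779035/121875633 ≈ -18987.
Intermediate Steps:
u(S, z) = -425 - 509*S
I = -28135264/121875633 (I = -66017*(-1/129586) + 52915*(-1/71478) = 66017/129586 - 2785/3762 = -28135264/121875633 ≈ -0.23085)
(I + u(-159, -194)) - 99493 = (-28135264/121875633 + (-425 - 509*(-159))) - 99493 = (-28135264/121875633 + (-425 + 80931)) - 99493 = (-28135264/121875633 + 80506) - 99493 = 9811691575034/121875633 - 99493 = -2314080779035/121875633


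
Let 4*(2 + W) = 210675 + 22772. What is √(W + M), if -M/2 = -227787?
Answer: 3*√228415/2 ≈ 716.89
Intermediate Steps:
M = 455574 (M = -2*(-227787) = 455574)
W = 233439/4 (W = -2 + (210675 + 22772)/4 = -2 + (¼)*233447 = -2 + 233447/4 = 233439/4 ≈ 58360.)
√(W + M) = √(233439/4 + 455574) = √(2055735/4) = 3*√228415/2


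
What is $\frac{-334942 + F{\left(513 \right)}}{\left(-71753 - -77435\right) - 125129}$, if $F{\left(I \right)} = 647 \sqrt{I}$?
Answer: $\frac{334942}{119447} - \frac{1941 \sqrt{57}}{119447} \approx 2.6814$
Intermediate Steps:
$\frac{-334942 + F{\left(513 \right)}}{\left(-71753 - -77435\right) - 125129} = \frac{-334942 + 647 \sqrt{513}}{\left(-71753 - -77435\right) - 125129} = \frac{-334942 + 647 \cdot 3 \sqrt{57}}{\left(-71753 + 77435\right) - 125129} = \frac{-334942 + 1941 \sqrt{57}}{5682 - 125129} = \frac{-334942 + 1941 \sqrt{57}}{-119447} = \left(-334942 + 1941 \sqrt{57}\right) \left(- \frac{1}{119447}\right) = \frac{334942}{119447} - \frac{1941 \sqrt{57}}{119447}$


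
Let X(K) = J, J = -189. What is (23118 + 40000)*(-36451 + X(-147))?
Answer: -2312643520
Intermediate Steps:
X(K) = -189
(23118 + 40000)*(-36451 + X(-147)) = (23118 + 40000)*(-36451 - 189) = 63118*(-36640) = -2312643520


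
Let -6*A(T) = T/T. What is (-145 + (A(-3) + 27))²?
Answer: 502681/36 ≈ 13963.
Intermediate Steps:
A(T) = -⅙ (A(T) = -T/(6*T) = -⅙*1 = -⅙)
(-145 + (A(-3) + 27))² = (-145 + (-⅙ + 27))² = (-145 + 161/6)² = (-709/6)² = 502681/36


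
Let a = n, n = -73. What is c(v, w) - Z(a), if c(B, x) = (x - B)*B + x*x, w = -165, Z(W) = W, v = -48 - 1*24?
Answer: 33994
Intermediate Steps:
a = -73
v = -72 (v = -48 - 24 = -72)
c(B, x) = x² + B*(x - B) (c(B, x) = B*(x - B) + x² = x² + B*(x - B))
c(v, w) - Z(a) = ((-165)² - 1*(-72)² - 72*(-165)) - 1*(-73) = (27225 - 1*5184 + 11880) + 73 = (27225 - 5184 + 11880) + 73 = 33921 + 73 = 33994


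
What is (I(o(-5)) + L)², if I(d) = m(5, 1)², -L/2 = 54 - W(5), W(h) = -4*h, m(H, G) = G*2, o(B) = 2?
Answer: 20736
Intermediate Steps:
m(H, G) = 2*G
L = -148 (L = -2*(54 - (-4)*5) = -2*(54 - 1*(-20)) = -2*(54 + 20) = -2*74 = -148)
I(d) = 4 (I(d) = (2*1)² = 2² = 4)
(I(o(-5)) + L)² = (4 - 148)² = (-144)² = 20736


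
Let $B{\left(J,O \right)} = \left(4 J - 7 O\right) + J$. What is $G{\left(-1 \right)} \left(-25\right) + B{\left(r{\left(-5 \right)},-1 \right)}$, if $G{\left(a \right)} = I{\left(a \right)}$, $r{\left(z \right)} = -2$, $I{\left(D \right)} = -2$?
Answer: $47$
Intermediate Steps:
$B{\left(J,O \right)} = - 7 O + 5 J$ ($B{\left(J,O \right)} = \left(- 7 O + 4 J\right) + J = - 7 O + 5 J$)
$G{\left(a \right)} = -2$
$G{\left(-1 \right)} \left(-25\right) + B{\left(r{\left(-5 \right)},-1 \right)} = \left(-2\right) \left(-25\right) + \left(\left(-7\right) \left(-1\right) + 5 \left(-2\right)\right) = 50 + \left(7 - 10\right) = 50 - 3 = 47$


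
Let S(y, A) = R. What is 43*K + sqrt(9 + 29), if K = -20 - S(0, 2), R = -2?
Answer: -774 + sqrt(38) ≈ -767.84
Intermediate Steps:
S(y, A) = -2
K = -18 (K = -20 - 1*(-2) = -20 + 2 = -18)
43*K + sqrt(9 + 29) = 43*(-18) + sqrt(9 + 29) = -774 + sqrt(38)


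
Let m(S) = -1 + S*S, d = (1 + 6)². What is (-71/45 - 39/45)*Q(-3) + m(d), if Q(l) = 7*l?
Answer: 7354/3 ≈ 2451.3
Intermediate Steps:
d = 49 (d = 7² = 49)
m(S) = -1 + S²
(-71/45 - 39/45)*Q(-3) + m(d) = (-71/45 - 39/45)*(7*(-3)) + (-1 + 49²) = (-71*1/45 - 39*1/45)*(-21) + (-1 + 2401) = (-71/45 - 13/15)*(-21) + 2400 = -22/9*(-21) + 2400 = 154/3 + 2400 = 7354/3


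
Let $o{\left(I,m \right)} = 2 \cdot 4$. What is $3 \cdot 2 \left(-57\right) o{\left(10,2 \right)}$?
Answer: $-2736$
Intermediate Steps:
$o{\left(I,m \right)} = 8$
$3 \cdot 2 \left(-57\right) o{\left(10,2 \right)} = 3 \cdot 2 \left(-57\right) 8 = 6 \left(-57\right) 8 = \left(-342\right) 8 = -2736$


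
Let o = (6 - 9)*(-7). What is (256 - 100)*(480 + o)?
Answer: 78156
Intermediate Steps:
o = 21 (o = -3*(-7) = 21)
(256 - 100)*(480 + o) = (256 - 100)*(480 + 21) = 156*501 = 78156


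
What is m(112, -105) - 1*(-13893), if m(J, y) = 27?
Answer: 13920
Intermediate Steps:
m(112, -105) - 1*(-13893) = 27 - 1*(-13893) = 27 + 13893 = 13920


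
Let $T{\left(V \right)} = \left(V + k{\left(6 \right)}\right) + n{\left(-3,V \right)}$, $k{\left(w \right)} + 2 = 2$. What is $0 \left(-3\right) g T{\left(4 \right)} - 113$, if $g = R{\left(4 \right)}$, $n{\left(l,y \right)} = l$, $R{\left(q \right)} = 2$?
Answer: $-113$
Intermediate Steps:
$k{\left(w \right)} = 0$ ($k{\left(w \right)} = -2 + 2 = 0$)
$g = 2$
$T{\left(V \right)} = -3 + V$ ($T{\left(V \right)} = \left(V + 0\right) - 3 = V - 3 = -3 + V$)
$0 \left(-3\right) g T{\left(4 \right)} - 113 = 0 \left(-3\right) 2 \left(-3 + 4\right) - 113 = 0 \cdot 2 \cdot 1 - 113 = 0 \cdot 1 - 113 = 0 - 113 = -113$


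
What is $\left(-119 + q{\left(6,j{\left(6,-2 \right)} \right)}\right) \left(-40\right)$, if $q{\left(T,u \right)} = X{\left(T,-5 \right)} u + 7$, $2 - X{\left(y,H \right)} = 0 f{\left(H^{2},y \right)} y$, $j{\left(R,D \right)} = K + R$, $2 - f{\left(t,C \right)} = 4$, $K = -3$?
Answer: $4240$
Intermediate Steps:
$f{\left(t,C \right)} = -2$ ($f{\left(t,C \right)} = 2 - 4 = -2$)
$j{\left(R,D \right)} = -3 + R$
$X{\left(y,H \right)} = 2$ ($X{\left(y,H \right)} = 2 - 0 \left(-2\right) y = 2 - 0 y = 2 - 0 = 2 + 0 = 2$)
$q{\left(T,u \right)} = 7 + 2 u$ ($q{\left(T,u \right)} = 2 u + 7 = 7 + 2 u$)
$\left(-119 + q{\left(6,j{\left(6,-2 \right)} \right)}\right) \left(-40\right) = \left(-119 + \left(7 + 2 \left(-3 + 6\right)\right)\right) \left(-40\right) = \left(-119 + \left(7 + 2 \cdot 3\right)\right) \left(-40\right) = \left(-119 + \left(7 + 6\right)\right) \left(-40\right) = \left(-119 + 13\right) \left(-40\right) = \left(-106\right) \left(-40\right) = 4240$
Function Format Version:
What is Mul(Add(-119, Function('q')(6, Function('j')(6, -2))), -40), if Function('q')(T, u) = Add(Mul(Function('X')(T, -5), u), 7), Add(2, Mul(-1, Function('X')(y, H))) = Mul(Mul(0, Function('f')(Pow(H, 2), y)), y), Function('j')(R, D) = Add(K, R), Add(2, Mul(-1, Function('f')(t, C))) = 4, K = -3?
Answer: 4240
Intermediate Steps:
Function('f')(t, C) = -2 (Function('f')(t, C) = Add(2, Mul(-1, 4)) = Add(2, -4) = -2)
Function('j')(R, D) = Add(-3, R)
Function('X')(y, H) = 2 (Function('X')(y, H) = Add(2, Mul(-1, Mul(Mul(0, -2), y))) = Add(2, Mul(-1, Mul(0, y))) = Add(2, Mul(-1, 0)) = Add(2, 0) = 2)
Function('q')(T, u) = Add(7, Mul(2, u)) (Function('q')(T, u) = Add(Mul(2, u), 7) = Add(7, Mul(2, u)))
Mul(Add(-119, Function('q')(6, Function('j')(6, -2))), -40) = Mul(Add(-119, Add(7, Mul(2, Add(-3, 6)))), -40) = Mul(Add(-119, Add(7, Mul(2, 3))), -40) = Mul(Add(-119, Add(7, 6)), -40) = Mul(Add(-119, 13), -40) = Mul(-106, -40) = 4240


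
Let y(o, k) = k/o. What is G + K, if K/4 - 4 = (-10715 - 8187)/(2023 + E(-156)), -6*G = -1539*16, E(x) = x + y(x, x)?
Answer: 1905138/467 ≈ 4079.5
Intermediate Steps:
E(x) = 1 + x (E(x) = x + x/x = x + 1 = 1 + x)
G = 4104 (G = -(-513)*16/2 = -⅙*(-24624) = 4104)
K = -11430/467 (K = 16 + 4*((-10715 - 8187)/(2023 + (1 - 156))) = 16 + 4*(-18902/(2023 - 155)) = 16 + 4*(-18902/1868) = 16 + 4*(-18902*1/1868) = 16 + 4*(-9451/934) = 16 - 18902/467 = -11430/467 ≈ -24.475)
G + K = 4104 - 11430/467 = 1905138/467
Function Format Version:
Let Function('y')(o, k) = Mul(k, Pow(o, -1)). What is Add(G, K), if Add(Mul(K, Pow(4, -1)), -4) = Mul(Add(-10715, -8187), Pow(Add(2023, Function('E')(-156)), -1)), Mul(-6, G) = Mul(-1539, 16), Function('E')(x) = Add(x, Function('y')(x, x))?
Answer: Rational(1905138, 467) ≈ 4079.5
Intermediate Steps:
Function('E')(x) = Add(1, x) (Function('E')(x) = Add(x, Mul(x, Pow(x, -1))) = Add(x, 1) = Add(1, x))
G = 4104 (G = Mul(Rational(-1, 6), Mul(-1539, 16)) = Mul(Rational(-1, 6), -24624) = 4104)
K = Rational(-11430, 467) (K = Add(16, Mul(4, Mul(Add(-10715, -8187), Pow(Add(2023, Add(1, -156)), -1)))) = Add(16, Mul(4, Mul(-18902, Pow(Add(2023, -155), -1)))) = Add(16, Mul(4, Mul(-18902, Pow(1868, -1)))) = Add(16, Mul(4, Mul(-18902, Rational(1, 1868)))) = Add(16, Mul(4, Rational(-9451, 934))) = Add(16, Rational(-18902, 467)) = Rational(-11430, 467) ≈ -24.475)
Add(G, K) = Add(4104, Rational(-11430, 467)) = Rational(1905138, 467)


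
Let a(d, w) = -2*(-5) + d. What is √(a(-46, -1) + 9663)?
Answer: √9627 ≈ 98.117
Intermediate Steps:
a(d, w) = 10 + d
√(a(-46, -1) + 9663) = √((10 - 46) + 9663) = √(-36 + 9663) = √9627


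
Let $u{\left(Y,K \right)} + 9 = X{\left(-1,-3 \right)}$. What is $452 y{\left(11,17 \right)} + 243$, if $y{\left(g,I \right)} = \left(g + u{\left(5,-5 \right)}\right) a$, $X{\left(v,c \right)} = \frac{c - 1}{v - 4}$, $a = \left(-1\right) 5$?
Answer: $-6085$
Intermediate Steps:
$a = -5$
$X{\left(v,c \right)} = \frac{-1 + c}{-4 + v}$
$u{\left(Y,K \right)} = - \frac{41}{5}$ ($u{\left(Y,K \right)} = -9 + \frac{-1 - 3}{-4 - 1} = -9 + \frac{1}{-5} \left(-4\right) = -9 - - \frac{4}{5} = -9 + \frac{4}{5} = - \frac{41}{5}$)
$y{\left(g,I \right)} = 41 - 5 g$ ($y{\left(g,I \right)} = \left(g - \frac{41}{5}\right) \left(-5\right) = \left(- \frac{41}{5} + g\right) \left(-5\right) = 41 - 5 g$)
$452 y{\left(11,17 \right)} + 243 = 452 \left(41 - 55\right) + 243 = 452 \left(-14\right) + 243 = -6328 + 243 = -6085$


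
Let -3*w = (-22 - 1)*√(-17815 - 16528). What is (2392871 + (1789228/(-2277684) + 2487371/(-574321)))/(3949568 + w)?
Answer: 3090694856958318469694464/5101377042792743639869987 - 17998419500573562679*I*√34343/15304131128378230919609961 ≈ 0.60585 - 0.00021794*I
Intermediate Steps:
w = 23*I*√34343/3 (w = -(-22 - 1)*√(-17815 - 16528)/3 = -(-23)*√(-34343)/3 = -(-23)*I*√34343/3 = 23*I*√34343/3 ≈ 1420.8*I)
(2392871 + (1789228/(-2277684) + 2487371/(-574321)))/(3949568 + w) = (2392871 + (1789228/(-2277684) + 2487371/(-574321)))/(3949568 + 23*I*√34343/3) = (2392871 + (1789228*(-1/2277684) + 2487371*(-1/574321)))/(3949568 + 23*I*√34343/3) = (2392871 + (-447307/569421 - 2487371/574321))/(3949568 + 23*I*√34343/3) = (2392871 - 1673259085738/327030438141)/(3949568 + 23*I*√34343/3) = 782539978285807073/(327030438141*(3949568 + 23*I*√34343/3))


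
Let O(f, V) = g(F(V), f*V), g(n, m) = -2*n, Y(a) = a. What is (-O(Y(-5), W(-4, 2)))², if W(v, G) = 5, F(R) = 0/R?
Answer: 0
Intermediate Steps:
F(R) = 0
O(f, V) = 0 (O(f, V) = -2*0 = 0)
(-O(Y(-5), W(-4, 2)))² = (-1*0)² = 0² = 0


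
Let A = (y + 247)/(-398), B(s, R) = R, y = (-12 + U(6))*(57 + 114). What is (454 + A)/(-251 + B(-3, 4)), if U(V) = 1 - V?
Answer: -7052/3781 ≈ -1.8651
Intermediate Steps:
y = -2907 (y = (-12 + (1 - 1*6))*(57 + 114) = (-12 + (1 - 6))*171 = (-12 - 5)*171 = -17*171 = -2907)
A = 1330/199 (A = (-2907 + 247)/(-398) = -2660*(-1/398) = 1330/199 ≈ 6.6834)
(454 + A)/(-251 + B(-3, 4)) = (454 + 1330/199)/(-251 + 4) = (91676/199)/(-247) = (91676/199)*(-1/247) = -7052/3781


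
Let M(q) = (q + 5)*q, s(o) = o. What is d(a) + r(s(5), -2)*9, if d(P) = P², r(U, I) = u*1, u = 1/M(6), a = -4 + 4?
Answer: 3/22 ≈ 0.13636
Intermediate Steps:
a = 0
M(q) = q*(5 + q) (M(q) = (5 + q)*q = q*(5 + q))
u = 1/66 (u = 1/(6*(5 + 6)) = 1/(6*11) = 1/66 ≈ 0.015152)
r(U, I) = 1/66 (r(U, I) = (1/66)*1 = 1/66)
d(a) + r(s(5), -2)*9 = 0² + (1/66)*9 = 0 + 3/22 = 3/22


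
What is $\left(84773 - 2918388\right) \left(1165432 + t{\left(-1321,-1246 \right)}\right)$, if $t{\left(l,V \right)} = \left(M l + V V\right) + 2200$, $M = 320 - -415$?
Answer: $-4956596194995$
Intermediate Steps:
$M = 735$ ($M = 320 + 415 = 735$)
$t{\left(l,V \right)} = 2200 + V^{2} + 735 l$ ($t{\left(l,V \right)} = \left(735 l + V V\right) + 2200 = \left(735 l + V^{2}\right) + 2200 = \left(V^{2} + 735 l\right) + 2200 = 2200 + V^{2} + 735 l$)
$\left(84773 - 2918388\right) \left(1165432 + t{\left(-1321,-1246 \right)}\right) = \left(84773 - 2918388\right) \left(1165432 + \left(2200 + \left(-1246\right)^{2} + 735 \left(-1321\right)\right)\right) = - 2833615 \left(1165432 + \left(2200 + 1552516 - 970935\right)\right) = - 2833615 \left(1165432 + 583781\right) = \left(-2833615\right) 1749213 = -4956596194995$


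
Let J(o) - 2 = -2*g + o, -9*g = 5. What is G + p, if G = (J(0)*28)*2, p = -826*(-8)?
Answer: 61040/9 ≈ 6782.2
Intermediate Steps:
g = -5/9 (g = -⅑*5 = -5/9 ≈ -0.55556)
J(o) = 28/9 + o (J(o) = 2 + (-2*(-5/9) + o) = 2 + (10/9 + o) = 28/9 + o)
p = 6608
G = 1568/9 (G = ((28/9 + 0)*28)*2 = ((28/9)*28)*2 = (784/9)*2 = 1568/9 ≈ 174.22)
G + p = 1568/9 + 6608 = 61040/9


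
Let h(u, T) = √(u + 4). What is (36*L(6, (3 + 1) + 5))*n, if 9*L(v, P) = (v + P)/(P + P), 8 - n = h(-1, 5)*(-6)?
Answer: 80/3 + 20*√3 ≈ 61.308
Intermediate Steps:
h(u, T) = √(4 + u)
n = 8 + 6*√3 (n = 8 - √(4 - 1)*(-6) = 8 - √3*(-6) = 8 - (-6)*√3 = 8 + 6*√3 ≈ 18.392)
L(v, P) = (P + v)/(18*P) (L(v, P) = ((v + P)/(P + P))/9 = ((P + v)/((2*P)))/9 = ((P + v)*(1/(2*P)))/9 = ((P + v)/(2*P))/9 = (P + v)/(18*P))
(36*L(6, (3 + 1) + 5))*n = (36*((((3 + 1) + 5) + 6)/(18*((3 + 1) + 5))))*(8 + 6*√3) = (36*(((4 + 5) + 6)/(18*(4 + 5))))*(8 + 6*√3) = (36*((1/18)*(9 + 6)/9))*(8 + 6*√3) = (36*((1/18)*(⅑)*15))*(8 + 6*√3) = (36*(5/54))*(8 + 6*√3) = 10*(8 + 6*√3)/3 = 80/3 + 20*√3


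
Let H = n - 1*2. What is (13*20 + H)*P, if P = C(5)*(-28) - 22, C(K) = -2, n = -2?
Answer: 8704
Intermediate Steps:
H = -4 (H = -2 - 1*2 = -2 - 2 = -4)
P = 34 (P = -2*(-28) - 22 = 56 - 22 = 34)
(13*20 + H)*P = (13*20 - 4)*34 = (260 - 4)*34 = 256*34 = 8704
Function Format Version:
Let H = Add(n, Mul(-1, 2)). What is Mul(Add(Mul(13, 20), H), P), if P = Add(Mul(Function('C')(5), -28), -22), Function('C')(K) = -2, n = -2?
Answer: 8704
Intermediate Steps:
H = -4 (H = Add(-2, Mul(-1, 2)) = Add(-2, -2) = -4)
P = 34 (P = Add(Mul(-2, -28), -22) = Add(56, -22) = 34)
Mul(Add(Mul(13, 20), H), P) = Mul(Add(Mul(13, 20), -4), 34) = Mul(Add(260, -4), 34) = Mul(256, 34) = 8704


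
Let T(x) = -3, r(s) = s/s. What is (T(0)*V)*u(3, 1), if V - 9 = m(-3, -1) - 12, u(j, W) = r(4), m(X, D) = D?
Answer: 12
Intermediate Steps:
r(s) = 1
u(j, W) = 1
V = -4 (V = 9 + (-1 - 12) = 9 - 13 = -4)
(T(0)*V)*u(3, 1) = -3*(-4)*1 = 12*1 = 12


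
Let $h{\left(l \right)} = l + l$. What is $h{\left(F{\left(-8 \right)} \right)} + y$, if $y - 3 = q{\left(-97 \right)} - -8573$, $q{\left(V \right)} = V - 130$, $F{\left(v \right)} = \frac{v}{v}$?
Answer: $8351$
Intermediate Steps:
$F{\left(v \right)} = 1$
$q{\left(V \right)} = -130 + V$ ($q{\left(V \right)} = V - 130 = -130 + V$)
$y = 8349$ ($y = 3 - -8346 = 3 + \left(-227 + 8573\right) = 3 + 8346 = 8349$)
$h{\left(l \right)} = 2 l$
$h{\left(F{\left(-8 \right)} \right)} + y = 2 \cdot 1 + 8349 = 2 + 8349 = 8351$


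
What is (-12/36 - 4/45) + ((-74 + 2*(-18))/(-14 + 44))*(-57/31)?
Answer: 8816/1395 ≈ 6.3197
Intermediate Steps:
(-12/36 - 4/45) + ((-74 + 2*(-18))/(-14 + 44))*(-57/31) = (-12*1/36 - 4*1/45) + ((-74 - 36)/30)*(-57*1/31) = (-1/3 - 4/45) - 110*1/30*(-57/31) = -19/45 - 11/3*(-57/31) = -19/45 + 209/31 = 8816/1395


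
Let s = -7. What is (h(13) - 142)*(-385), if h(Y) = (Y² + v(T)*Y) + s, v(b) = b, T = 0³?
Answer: -7700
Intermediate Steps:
T = 0
h(Y) = -7 + Y² (h(Y) = (Y² + 0*Y) - 7 = (Y² + 0) - 7 = Y² - 7 = -7 + Y²)
(h(13) - 142)*(-385) = ((-7 + 13²) - 142)*(-385) = ((-7 + 169) - 142)*(-385) = (162 - 142)*(-385) = 20*(-385) = -7700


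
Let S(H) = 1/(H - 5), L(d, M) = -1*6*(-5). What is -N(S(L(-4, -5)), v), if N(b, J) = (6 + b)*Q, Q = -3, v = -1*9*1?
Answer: 453/25 ≈ 18.120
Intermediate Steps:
L(d, M) = 30 (L(d, M) = -6*(-5) = 30)
v = -9 (v = -9*1 = -9)
S(H) = 1/(-5 + H)
N(b, J) = -18 - 3*b (N(b, J) = (6 + b)*(-3) = -18 - 3*b)
-N(S(L(-4, -5)), v) = -(-18 - 3/(-5 + 30)) = -(-18 - 3/25) = -1*(-453/25) = 453/25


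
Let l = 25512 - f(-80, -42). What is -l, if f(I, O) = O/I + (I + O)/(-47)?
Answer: -47956693/1880 ≈ -25509.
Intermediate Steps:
f(I, O) = -I/47 - O/47 + O/I (f(I, O) = O/I + (I + O)*(-1/47) = O/I + (-I/47 - O/47) = -I/47 - O/47 + O/I)
l = 47956693/1880 (l = 25512 - (-42 - 1/47*(-80)*(-80 - 42))/(-80) = 25512 - (-1)*(-42 - 1/47*(-80)*(-122))/80 = 25512 - (-1)*(-42 - 9760/47)/80 = 25512 - (-1)*(-11734)/(80*47) = 25512 - 1*5867/1880 = 25512 - 5867/1880 = 47956693/1880 ≈ 25509.)
-l = -1*47956693/1880 = -47956693/1880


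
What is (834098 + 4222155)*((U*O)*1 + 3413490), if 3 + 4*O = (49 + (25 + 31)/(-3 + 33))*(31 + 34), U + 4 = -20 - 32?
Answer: 51076902617690/3 ≈ 1.7026e+13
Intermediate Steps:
U = -56 (U = -4 + (-20 - 32) = -4 - 52 = -56)
O = 4955/6 (O = -¾ + ((49 + (25 + 31)/(-3 + 33))*(31 + 34))/4 = -¾ + ((49 + 56/30)*65)/4 = -¾ + ((49 + 56*(1/30))*65)/4 = -¾ + ((49 + 28/15)*65)/4 = -¾ + ((763/15)*65)/4 = -¾ + (¼)*(9919/3) = -¾ + 9919/12 = 4955/6 ≈ 825.83)
(834098 + 4222155)*((U*O)*1 + 3413490) = (834098 + 4222155)*(-56*4955/6*1 + 3413490) = 5056253*(-138740/3*1 + 3413490) = 5056253*(-138740/3 + 3413490) = 5056253*(10101730/3) = 51076902617690/3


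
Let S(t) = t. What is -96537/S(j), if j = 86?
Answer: -96537/86 ≈ -1122.5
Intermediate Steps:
-96537/S(j) = -96537/86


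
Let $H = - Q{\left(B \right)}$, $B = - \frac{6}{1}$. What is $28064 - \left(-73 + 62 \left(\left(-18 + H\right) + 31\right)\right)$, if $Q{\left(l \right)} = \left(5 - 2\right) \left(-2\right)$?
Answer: $26959$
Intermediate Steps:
$B = -6$ ($B = \left(-6\right) 1 = -6$)
$Q{\left(l \right)} = -6$ ($Q{\left(l \right)} = 3 \left(-2\right) = -6$)
$H = 6$ ($H = \left(-1\right) \left(-6\right) = 6$)
$28064 - \left(-73 + 62 \left(\left(-18 + H\right) + 31\right)\right) = 28064 + \left(- 62 \left(\left(-18 + 6\right) + 31\right) + 73\right) = 28064 + \left(- 62 \left(-12 + 31\right) + 73\right) = 28064 + \left(\left(-62\right) 19 + 73\right) = 28064 + \left(-1178 + 73\right) = 28064 - 1105 = 26959$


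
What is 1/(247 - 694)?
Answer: -1/447 ≈ -0.0022371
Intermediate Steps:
1/(247 - 694) = 1/(-447) = -1/447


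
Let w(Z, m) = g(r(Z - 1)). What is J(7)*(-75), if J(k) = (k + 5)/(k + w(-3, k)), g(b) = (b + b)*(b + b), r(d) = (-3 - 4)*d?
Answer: -900/3143 ≈ -0.28635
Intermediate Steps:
r(d) = -7*d
g(b) = 4*b² (g(b) = (2*b)*(2*b) = 4*b²)
w(Z, m) = 4*(7 - 7*Z)² (w(Z, m) = 4*(-7*(Z - 1))² = 4*(-7*(-1 + Z))² = 4*(7 - 7*Z)²)
J(k) = (5 + k)/(3136 + k) (J(k) = (k + 5)/(k + 196*(1 - 1*(-3))²) = (5 + k)/(k + 196*(1 + 3)²) = (5 + k)/(k + 196*4²) = (5 + k)/(k + 196*16) = (5 + k)/(k + 3136) = (5 + k)/(3136 + k))
J(7)*(-75) = ((5 + 7)/(3136 + 7))*(-75) = (12/3143)*(-75) = -900/3143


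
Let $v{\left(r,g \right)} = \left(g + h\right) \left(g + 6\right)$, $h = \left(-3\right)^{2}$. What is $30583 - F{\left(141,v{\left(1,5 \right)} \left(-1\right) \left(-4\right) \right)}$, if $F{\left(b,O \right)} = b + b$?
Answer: $30301$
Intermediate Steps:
$h = 9$
$v{\left(r,g \right)} = \left(6 + g\right) \left(9 + g\right)$ ($v{\left(r,g \right)} = \left(g + 9\right) \left(g + 6\right) = \left(9 + g\right) \left(6 + g\right) = \left(6 + g\right) \left(9 + g\right)$)
$F{\left(b,O \right)} = 2 b$
$30583 - F{\left(141,v{\left(1,5 \right)} \left(-1\right) \left(-4\right) \right)} = 30583 - 2 \cdot 141 = 30583 - 282 = 30301$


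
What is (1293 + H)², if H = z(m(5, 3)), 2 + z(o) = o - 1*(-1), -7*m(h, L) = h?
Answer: 81703521/49 ≈ 1.6674e+6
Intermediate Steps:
m(h, L) = -h/7
z(o) = -1 + o (z(o) = -2 + (o - 1*(-1)) = -2 + (o + 1) = -2 + (1 + o) = -1 + o)
H = -12/7 (H = -1 - ⅐*5 = -1 - 5/7 = -12/7 ≈ -1.7143)
(1293 + H)² = (1293 - 12/7)² = (9039/7)² = 81703521/49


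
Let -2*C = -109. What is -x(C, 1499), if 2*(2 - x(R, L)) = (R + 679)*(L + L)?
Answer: 2199029/2 ≈ 1.0995e+6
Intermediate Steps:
C = 109/2 (C = -½*(-109) = 109/2 ≈ 54.500)
x(R, L) = 2 - L*(679 + R) (x(R, L) = 2 - (R + 679)*(L + L)/2 = 2 - (679 + R)*2*L/2 = 2 - L*(679 + R))
-x(C, 1499) = -(2 - 679*1499 - 1*1499*109/2) = -(2 - 1017821 - 163391/2) = -1*(-2199029/2) = 2199029/2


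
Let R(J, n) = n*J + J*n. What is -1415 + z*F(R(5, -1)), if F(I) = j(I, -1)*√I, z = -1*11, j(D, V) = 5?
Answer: -1415 - 55*I*√10 ≈ -1415.0 - 173.93*I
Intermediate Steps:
R(J, n) = 2*J*n (R(J, n) = J*n + J*n = 2*J*n)
z = -11
F(I) = 5*√I
-1415 + z*F(R(5, -1)) = -1415 - 55*√(2*5*(-1)) = -1415 - 55*√(-10) = -1415 - 55*I*√10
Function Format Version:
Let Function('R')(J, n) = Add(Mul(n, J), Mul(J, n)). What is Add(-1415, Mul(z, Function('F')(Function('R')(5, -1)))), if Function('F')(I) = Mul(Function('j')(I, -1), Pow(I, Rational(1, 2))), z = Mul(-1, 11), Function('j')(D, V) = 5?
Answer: Add(-1415, Mul(-55, I, Pow(10, Rational(1, 2)))) ≈ Add(-1415.0, Mul(-173.93, I))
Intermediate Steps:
Function('R')(J, n) = Mul(2, J, n) (Function('R')(J, n) = Add(Mul(J, n), Mul(J, n)) = Mul(2, J, n))
z = -11
Function('F')(I) = Mul(5, Pow(I, Rational(1, 2)))
Add(-1415, Mul(z, Function('F')(Function('R')(5, -1)))) = Add(-1415, Mul(-11, Mul(5, Pow(Mul(2, 5, -1), Rational(1, 2))))) = Add(-1415, Mul(-11, Mul(5, Pow(-10, Rational(1, 2))))) = Add(-1415, Mul(-11, Mul(5, Mul(I, Pow(10, Rational(1, 2)))))) = Add(-1415, Mul(-11, Mul(5, I, Pow(10, Rational(1, 2))))) = Add(-1415, Mul(-55, I, Pow(10, Rational(1, 2))))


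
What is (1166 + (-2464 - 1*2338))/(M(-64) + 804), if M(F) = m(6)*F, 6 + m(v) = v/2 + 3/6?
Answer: -909/241 ≈ -3.7718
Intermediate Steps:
m(v) = -11/2 + v/2 (m(v) = -6 + (v/2 + 3/6) = -6 + (v*(½) + 3*(⅙)) = -6 + (v/2 + ½) = -6 + (½ + v/2) = -11/2 + v/2)
M(F) = -5*F/2 (M(F) = (-11/2 + (½)*6)*F = (-11/2 + 3)*F = -5*F/2)
(1166 + (-2464 - 1*2338))/(M(-64) + 804) = (1166 + (-2464 - 1*2338))/(-5/2*(-64) + 804) = (1166 + (-2464 - 2338))/(160 + 804) = (1166 - 4802)/964 = -3636*1/964 = -909/241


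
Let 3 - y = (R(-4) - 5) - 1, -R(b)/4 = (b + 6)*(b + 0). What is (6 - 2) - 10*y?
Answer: 234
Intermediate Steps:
R(b) = -4*b*(6 + b) (R(b) = -4*(b + 6)*(b + 0) = -4*(6 + b)*b = -4*b*(6 + b))
y = -23 (y = 3 - ((-4*(-4)*(6 - 4) - 5) - 1) = 3 - ((-4*(-4)*2 - 5) - 1) = 3 - ((32 - 5) - 1) = 3 - (27 - 1) = 3 - 1*26 = 3 - 26 = -23)
(6 - 2) - 10*y = (6 - 2) - 10*(-23) = 4 + 230 = 234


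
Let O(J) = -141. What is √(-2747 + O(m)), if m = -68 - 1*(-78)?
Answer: 38*I*√2 ≈ 53.74*I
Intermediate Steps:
m = 10 (m = -68 + 78 = 10)
√(-2747 + O(m)) = √(-2747 - 141) = √(-2888) = 38*I*√2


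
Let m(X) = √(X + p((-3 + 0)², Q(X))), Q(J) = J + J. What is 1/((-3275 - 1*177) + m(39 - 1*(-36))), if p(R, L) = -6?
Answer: -3452/11916235 - √69/11916235 ≈ -0.00029039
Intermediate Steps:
Q(J) = 2*J
m(X) = √(-6 + X) (m(X) = √(X - 6) = √(-6 + X))
1/((-3275 - 1*177) + m(39 - 1*(-36))) = 1/((-3275 - 1*177) + √(-6 + (39 - 1*(-36)))) = 1/((-3275 - 177) + √(-6 + (39 + 36))) = 1/(-3452 + √(-6 + 75)) = 1/(-3452 + √69)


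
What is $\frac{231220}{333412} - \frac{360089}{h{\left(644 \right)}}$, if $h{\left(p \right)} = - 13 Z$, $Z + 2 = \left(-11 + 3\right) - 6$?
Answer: $- \frac{30002474977}{17337424} \approx -1730.5$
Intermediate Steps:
$Z = -16$ ($Z = -2 + \left(\left(-11 + 3\right) - 6\right) = -2 - 14 = -16$)
$h{\left(p \right)} = 208$ ($h{\left(p \right)} = \left(-13\right) \left(-16\right) = 208$)
$\frac{231220}{333412} - \frac{360089}{h{\left(644 \right)}} = \frac{231220}{333412} - \frac{360089}{208} = 231220 \cdot \frac{1}{333412} - \frac{360089}{208} = \frac{57805}{83353} - \frac{360089}{208} = - \frac{30002474977}{17337424}$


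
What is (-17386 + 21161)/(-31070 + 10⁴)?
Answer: -755/4214 ≈ -0.17916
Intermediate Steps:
(-17386 + 21161)/(-31070 + 10⁴) = 3775/(-31070 + 10000) = 3775/(-21070) = 3775*(-1/21070) = -755/4214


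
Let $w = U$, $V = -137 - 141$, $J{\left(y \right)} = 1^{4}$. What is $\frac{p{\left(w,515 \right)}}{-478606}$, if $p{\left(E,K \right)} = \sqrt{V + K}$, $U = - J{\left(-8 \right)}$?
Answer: $- \frac{\sqrt{237}}{478606} \approx -3.2166 \cdot 10^{-5}$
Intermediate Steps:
$J{\left(y \right)} = 1$
$U = -1$ ($U = \left(-1\right) 1 = -1$)
$V = -278$
$w = -1$
$p{\left(E,K \right)} = \sqrt{-278 + K}$
$\frac{p{\left(w,515 \right)}}{-478606} = \frac{\sqrt{-278 + 515}}{-478606} = \sqrt{237} \left(- \frac{1}{478606}\right) = - \frac{\sqrt{237}}{478606}$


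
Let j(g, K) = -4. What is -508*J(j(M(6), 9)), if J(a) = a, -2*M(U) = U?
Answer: 2032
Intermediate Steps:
M(U) = -U/2
-508*J(j(M(6), 9)) = -508*(-4) = 2032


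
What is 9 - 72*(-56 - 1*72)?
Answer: 9225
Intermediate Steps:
9 - 72*(-56 - 1*72) = 9 - 72*(-56 - 72) = 9 - 72*(-128) = 9 + 9216 = 9225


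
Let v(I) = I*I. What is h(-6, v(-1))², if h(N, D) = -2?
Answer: 4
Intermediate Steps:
v(I) = I²
h(-6, v(-1))² = (-2)² = 4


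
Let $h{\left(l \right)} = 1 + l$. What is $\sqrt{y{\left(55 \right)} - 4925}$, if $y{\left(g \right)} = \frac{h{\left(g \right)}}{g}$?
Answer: $\frac{3 i \sqrt{1655005}}{55} \approx 70.171 i$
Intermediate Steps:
$y{\left(g \right)} = \frac{1 + g}{g}$
$\sqrt{y{\left(55 \right)} - 4925} = \sqrt{\frac{1 + 55}{55} - 4925} = \sqrt{\frac{1}{55} \cdot 56 - 4925} = \sqrt{\frac{56}{55} - 4925} = \sqrt{- \frac{270819}{55}} = \frac{3 i \sqrt{1655005}}{55}$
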